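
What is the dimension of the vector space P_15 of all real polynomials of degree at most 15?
Dimension = 16

A polynomial of degree at most 15 can be written as a₀ + a₁x + a₂x² + … + a_15x^15, with 16 free coefficients a₀, …, a_15.
The set {1, x, x², …, x^15} is a basis: it spans P_15 (every such polynomial is a linear combination of these) and is linearly independent (a polynomial is zero iff all its coefficients are zero).
Therefore dim(P_15) = 15 + 1 = 16.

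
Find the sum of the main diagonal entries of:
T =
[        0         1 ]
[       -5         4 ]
tr(T) = 0 + 4 = 4

The trace of a square matrix is the sum of its diagonal entries.
Diagonal entries of T: T[0][0] = 0, T[1][1] = 4.
tr(T) = 0 + 4 = 4.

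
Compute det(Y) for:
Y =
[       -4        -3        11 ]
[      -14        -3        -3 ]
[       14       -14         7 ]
det(Y) = 2702

Expand along row 0 (cofactor expansion): det(Y) = a*(e*i - f*h) - b*(d*i - f*g) + c*(d*h - e*g), where the 3×3 is [[a, b, c], [d, e, f], [g, h, i]].
Minor M_00 = (-3)*(7) - (-3)*(-14) = -21 - 42 = -63.
Minor M_01 = (-14)*(7) - (-3)*(14) = -98 + 42 = -56.
Minor M_02 = (-14)*(-14) - (-3)*(14) = 196 + 42 = 238.
det(Y) = (-4)*(-63) - (-3)*(-56) + (11)*(238) = 252 - 168 + 2618 = 2702.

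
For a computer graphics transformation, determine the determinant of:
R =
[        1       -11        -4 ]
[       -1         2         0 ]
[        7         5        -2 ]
det(R) = 94

Expand along row 0 (cofactor expansion): det(R) = a*(e*i - f*h) - b*(d*i - f*g) + c*(d*h - e*g), where the 3×3 is [[a, b, c], [d, e, f], [g, h, i]].
Minor M_00 = (2)*(-2) - (0)*(5) = -4 - 0 = -4.
Minor M_01 = (-1)*(-2) - (0)*(7) = 2 - 0 = 2.
Minor M_02 = (-1)*(5) - (2)*(7) = -5 - 14 = -19.
det(R) = (1)*(-4) - (-11)*(2) + (-4)*(-19) = -4 + 22 + 76 = 94.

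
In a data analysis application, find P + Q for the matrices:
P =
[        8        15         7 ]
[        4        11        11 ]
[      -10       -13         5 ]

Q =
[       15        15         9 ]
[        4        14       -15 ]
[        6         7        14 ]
P + Q =
[       23        30        16 ]
[        8        25        -4 ]
[       -4        -6        19 ]

Matrix addition is elementwise: (P+Q)[i][j] = P[i][j] + Q[i][j].
  (P+Q)[0][0] = (8) + (15) = 23
  (P+Q)[0][1] = (15) + (15) = 30
  (P+Q)[0][2] = (7) + (9) = 16
  (P+Q)[1][0] = (4) + (4) = 8
  (P+Q)[1][1] = (11) + (14) = 25
  (P+Q)[1][2] = (11) + (-15) = -4
  (P+Q)[2][0] = (-10) + (6) = -4
  (P+Q)[2][1] = (-13) + (7) = -6
  (P+Q)[2][2] = (5) + (14) = 19
P + Q =
[       23        30        16 ]
[        8        25        -4 ]
[       -4        -6        19 ]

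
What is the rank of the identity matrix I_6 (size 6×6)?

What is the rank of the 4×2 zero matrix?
rank(I_6) = 6, rank(0) = 0

The identity I_6 has 6 columns that are the standard basis vectors e_1, …, e_6. These are linearly independent, so all 6 columns are pivots and rank(I_6) = 6.
The 4×2 zero matrix has every entry zero, so every row is the zero row and there are no pivots; rank(0) = 0.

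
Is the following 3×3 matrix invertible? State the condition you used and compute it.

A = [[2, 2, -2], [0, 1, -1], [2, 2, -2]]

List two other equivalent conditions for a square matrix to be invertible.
No, not invertible; det(A) = 0 (two rows are equal, so the rows are linearly dependent). Equivalent conditions (failing for this A): rank(A) < 3; Ax = 0 has non-trivial solutions; 0 is an eigenvalue; the columns are linearly dependent.

To check invertibility, compute det(A).
In this matrix, row 0 and the last row are identical, so one row is a scalar multiple of another and the rows are linearly dependent.
A matrix with linearly dependent rows has det = 0 and is not invertible.
Equivalent failed conditions:
- rank(A) < 3.
- Ax = 0 has non-trivial solutions.
- 0 is an eigenvalue.
- The columns are linearly dependent.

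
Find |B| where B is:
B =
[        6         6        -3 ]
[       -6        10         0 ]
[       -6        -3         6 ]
det(B) = 342

Expand along row 0 (cofactor expansion): det(B) = a*(e*i - f*h) - b*(d*i - f*g) + c*(d*h - e*g), where the 3×3 is [[a, b, c], [d, e, f], [g, h, i]].
Minor M_00 = (10)*(6) - (0)*(-3) = 60 - 0 = 60.
Minor M_01 = (-6)*(6) - (0)*(-6) = -36 - 0 = -36.
Minor M_02 = (-6)*(-3) - (10)*(-6) = 18 + 60 = 78.
det(B) = (6)*(60) - (6)*(-36) + (-3)*(78) = 360 + 216 - 234 = 342.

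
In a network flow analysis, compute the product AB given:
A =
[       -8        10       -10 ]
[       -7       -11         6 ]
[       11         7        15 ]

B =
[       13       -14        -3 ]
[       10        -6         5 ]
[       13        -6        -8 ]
AB =
[     -134       112       154 ]
[     -123       128       -82 ]
[      408      -286      -118 ]

Matrix multiplication: (AB)[i][j] = sum over k of A[i][k] * B[k][j].
  (AB)[0][0] = (-8)*(13) + (10)*(10) + (-10)*(13) = -134
  (AB)[0][1] = (-8)*(-14) + (10)*(-6) + (-10)*(-6) = 112
  (AB)[0][2] = (-8)*(-3) + (10)*(5) + (-10)*(-8) = 154
  (AB)[1][0] = (-7)*(13) + (-11)*(10) + (6)*(13) = -123
  (AB)[1][1] = (-7)*(-14) + (-11)*(-6) + (6)*(-6) = 128
  (AB)[1][2] = (-7)*(-3) + (-11)*(5) + (6)*(-8) = -82
  (AB)[2][0] = (11)*(13) + (7)*(10) + (15)*(13) = 408
  (AB)[2][1] = (11)*(-14) + (7)*(-6) + (15)*(-6) = -286
  (AB)[2][2] = (11)*(-3) + (7)*(5) + (15)*(-8) = -118
AB =
[     -134       112       154 ]
[     -123       128       -82 ]
[      408      -286      -118 ]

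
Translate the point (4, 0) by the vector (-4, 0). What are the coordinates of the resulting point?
(0, 0)

Translation by (-4, 0):
x' = 4 + -4 = 0
y' = 0 + 0 = 0
Homogeneous matrix: [[1, 0, -4], [0, 1, 0], [0, 0, 1]]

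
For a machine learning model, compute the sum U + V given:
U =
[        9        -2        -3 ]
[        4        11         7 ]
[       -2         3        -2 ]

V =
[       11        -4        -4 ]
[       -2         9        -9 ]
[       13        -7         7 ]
U + V =
[       20        -6        -7 ]
[        2        20        -2 ]
[       11        -4         5 ]

Matrix addition is elementwise: (U+V)[i][j] = U[i][j] + V[i][j].
  (U+V)[0][0] = (9) + (11) = 20
  (U+V)[0][1] = (-2) + (-4) = -6
  (U+V)[0][2] = (-3) + (-4) = -7
  (U+V)[1][0] = (4) + (-2) = 2
  (U+V)[1][1] = (11) + (9) = 20
  (U+V)[1][2] = (7) + (-9) = -2
  (U+V)[2][0] = (-2) + (13) = 11
  (U+V)[2][1] = (3) + (-7) = -4
  (U+V)[2][2] = (-2) + (7) = 5
U + V =
[       20        -6        -7 ]
[        2        20        -2 ]
[       11        -4         5 ]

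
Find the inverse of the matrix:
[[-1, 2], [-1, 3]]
[[-3, 2], [-1, 1]]

For [[a,b],[c,d]], inverse = (1/det)·[[d,-b],[-c,a]]
det = -1·3 - 2·-1 = -1
Inverse = (1/-1)·[[3, -2], [1, -1]]
        = [[-3, 2], [-1, 1]]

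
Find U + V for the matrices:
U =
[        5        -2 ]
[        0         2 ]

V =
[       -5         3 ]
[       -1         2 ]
U + V =
[        0         1 ]
[       -1         4 ]

Matrix addition is elementwise: (U+V)[i][j] = U[i][j] + V[i][j].
  (U+V)[0][0] = (5) + (-5) = 0
  (U+V)[0][1] = (-2) + (3) = 1
  (U+V)[1][0] = (0) + (-1) = -1
  (U+V)[1][1] = (2) + (2) = 4
U + V =
[        0         1 ]
[       -1         4 ]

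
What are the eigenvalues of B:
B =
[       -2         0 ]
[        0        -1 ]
λ = -2, -1

Solve det(B - λI) = 0. For a 2×2 matrix the characteristic equation is λ² - (trace)λ + det = 0.
trace(B) = a + d = -2 - 1 = -3.
det(B) = a*d - b*c = (-2)*(-1) - (0)*(0) = 2 - 0 = 2.
Characteristic equation: λ² - (-3)λ + (2) = 0.
Discriminant = (-3)² - 4*(2) = 9 - 8 = 1.
λ = (-3 ± √1) / 2 = (-3 ± 1) / 2 = -2, -1.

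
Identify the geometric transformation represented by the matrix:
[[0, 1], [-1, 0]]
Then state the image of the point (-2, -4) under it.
rotation by 90° clockwise (i.e., 270° counterclockwise); image of (-2, -4) is (-4, 2)

This matches the form [[cos θ, -sin θ], [sin θ, cos θ]] of a rotation matrix; reading off cos θ and sin θ gives the angle.
The matrix [[0, 1], [-1, 0]] represents: rotation by 90° clockwise (i.e., 270° counterclockwise).
Applying it to (-2, -4): [0·-2 + 1·-4, -1·-2 + 0·-4] = (-4, 2).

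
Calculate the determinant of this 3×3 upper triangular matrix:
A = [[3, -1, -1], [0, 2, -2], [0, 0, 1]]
6

The determinant of a triangular matrix is the product of its diagonal entries (the off-diagonal entries above the diagonal do not affect it).
det(A) = (3) * (2) * (1) = 6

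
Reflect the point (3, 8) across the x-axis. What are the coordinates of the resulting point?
(3, -8)

Reflection across x-axis: (3, 8) → (3, -8)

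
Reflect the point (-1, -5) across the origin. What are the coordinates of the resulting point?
(1, 5)

Reflection across origin: (-1, -5) → (1, 5)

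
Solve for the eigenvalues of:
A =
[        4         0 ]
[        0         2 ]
λ = 2, 4

Solve det(A - λI) = 0. For a 2×2 matrix the characteristic equation is λ² - (trace)λ + det = 0.
trace(A) = a + d = 4 + 2 = 6.
det(A) = a*d - b*c = (4)*(2) - (0)*(0) = 8 - 0 = 8.
Characteristic equation: λ² - (6)λ + (8) = 0.
Discriminant = (6)² - 4*(8) = 36 - 32 = 4.
λ = (6 ± √4) / 2 = (6 ± 2) / 2 = 2, 4.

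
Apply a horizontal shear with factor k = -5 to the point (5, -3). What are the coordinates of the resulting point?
(20, -3)

Shear matrix for horizontal shear with factor k = -5:
[[1, -5], [0, 1]]
Result: (5, -3) → (20, -3)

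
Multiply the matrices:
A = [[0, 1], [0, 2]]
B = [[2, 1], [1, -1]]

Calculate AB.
[[1, -1], [2, -2]]

Each entry (i,j) of AB = sum over k of A[i][k]*B[k][j].
(AB)[0][0] = (0)*(2) + (1)*(1) = 1
(AB)[0][1] = (0)*(1) + (1)*(-1) = -1
(AB)[1][0] = (0)*(2) + (2)*(1) = 2
(AB)[1][1] = (0)*(1) + (2)*(-1) = -2
AB = [[1, -1], [2, -2]]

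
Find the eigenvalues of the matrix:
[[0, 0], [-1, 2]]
λ = 0 and λ = 2

Characteristic equation: det(A - λI) = 0
λ² - (trace)λ + (det) = 0
λ² - (2)λ + (0) = 0
λ² - 2λ + 0 = 0
Solving: λ = 0, 2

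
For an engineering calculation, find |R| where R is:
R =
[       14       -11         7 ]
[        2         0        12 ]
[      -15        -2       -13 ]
det(R) = 2002

Expand along row 0 (cofactor expansion): det(R) = a*(e*i - f*h) - b*(d*i - f*g) + c*(d*h - e*g), where the 3×3 is [[a, b, c], [d, e, f], [g, h, i]].
Minor M_00 = (0)*(-13) - (12)*(-2) = 0 + 24 = 24.
Minor M_01 = (2)*(-13) - (12)*(-15) = -26 + 180 = 154.
Minor M_02 = (2)*(-2) - (0)*(-15) = -4 - 0 = -4.
det(R) = (14)*(24) - (-11)*(154) + (7)*(-4) = 336 + 1694 - 28 = 2002.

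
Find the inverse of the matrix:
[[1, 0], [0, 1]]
[[1, 0], [0, 1]]

For [[a,b],[c,d]], inverse = (1/det)·[[d,-b],[-c,a]]
det = 1·1 - 0·0 = 1
Inverse = (1/1)·[[1, 0], [0, 1]]
        = [[1, 0], [0, 1]]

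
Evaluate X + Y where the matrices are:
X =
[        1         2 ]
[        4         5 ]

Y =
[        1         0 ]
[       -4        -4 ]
X + Y =
[        2         2 ]
[        0         1 ]

Matrix addition is elementwise: (X+Y)[i][j] = X[i][j] + Y[i][j].
  (X+Y)[0][0] = (1) + (1) = 2
  (X+Y)[0][1] = (2) + (0) = 2
  (X+Y)[1][0] = (4) + (-4) = 0
  (X+Y)[1][1] = (5) + (-4) = 1
X + Y =
[        2         2 ]
[        0         1 ]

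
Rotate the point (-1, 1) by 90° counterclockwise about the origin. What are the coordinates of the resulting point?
(-1, -1)

Rotation matrix R(θ) = [[cos θ, -sin θ], [sin θ, cos θ]]; for θ = 90°:
R = [[0, -1], [1, 0]]
Result: R × [-1, 1]ᵀ = [0·-1 + (-1)·1, 1·-1 + (0)·1]ᵀ = (-1, -1)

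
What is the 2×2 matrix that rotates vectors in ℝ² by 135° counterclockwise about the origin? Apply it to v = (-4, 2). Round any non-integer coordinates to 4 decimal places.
R = [[-√2/2, -√2/2], [√2/2, -√2/2]]; R·v = (1.4142, -4.2426)

A counterclockwise rotation by angle θ in ℝ² has matrix R(θ) = [[cos θ, -sin θ], [sin θ, cos θ]].
For θ = 135°: cos θ = -√2/2, sin θ = √2/2.
R(135°) = [[-√2/2, -√2/2], [√2/2, -√2/2]].
R·v = [-√2/2·-4 + (-√2/2)·2, √2/2·-4 + -√2/2·2] = (1.4142, -4.2426).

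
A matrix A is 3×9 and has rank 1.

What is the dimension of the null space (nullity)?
8

The rank-nullity theorem for an m×n matrix states:
rank(A) + nullity(A) = n (the number of columns).
Here n = 9 and rank(A) = 1, so nullity(A) = 9 - 1 = 8.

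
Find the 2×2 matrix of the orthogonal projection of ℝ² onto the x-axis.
[[1, 0], [0, 0]]

The orthogonal projection onto the line spanned by a nonzero vector u = (a, b) has matrix P = (u uᵀ) / (uᵀ u) = (1/(a² + b²)) · [[a², ab], [ab, b²]].
Here u = (1, 0), so a² + b² = 1 + 0 = 1.
P = (1/1) · [[1, 0], [0, 0]] = [[1, 0], [0, 0]].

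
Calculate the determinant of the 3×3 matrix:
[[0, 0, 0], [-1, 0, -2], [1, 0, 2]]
0

Expansion along first row:
det = 0·det([[0,-2],[0,2]]) - 0·det([[-1,-2],[1,2]]) + 0·det([[-1,0],[1,0]])
    = 0·(0·2 - -2·0) - 0·(-1·2 - -2·1) + 0·(-1·0 - 0·1)
    = 0·0 - 0·0 + 0·0
    = 0 + 0 + 0 = 0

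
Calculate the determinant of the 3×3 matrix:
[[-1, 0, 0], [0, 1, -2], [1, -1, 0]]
2

Expansion along first row:
det = -1·det([[1,-2],[-1,0]]) - 0·det([[0,-2],[1,0]]) + 0·det([[0,1],[1,-1]])
    = -1·(1·0 - -2·-1) - 0·(0·0 - -2·1) + 0·(0·-1 - 1·1)
    = -1·-2 - 0·2 + 0·-1
    = 2 + 0 + 0 = 2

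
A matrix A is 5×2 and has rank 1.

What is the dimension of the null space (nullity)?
1

The rank-nullity theorem for an m×n matrix states:
rank(A) + nullity(A) = n (the number of columns).
Here n = 2 and rank(A) = 1, so nullity(A) = 2 - 1 = 1.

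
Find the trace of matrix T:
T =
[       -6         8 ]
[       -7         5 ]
tr(T) = -6 + 5 = -1

The trace of a square matrix is the sum of its diagonal entries.
Diagonal entries of T: T[0][0] = -6, T[1][1] = 5.
tr(T) = -6 + 5 = -1.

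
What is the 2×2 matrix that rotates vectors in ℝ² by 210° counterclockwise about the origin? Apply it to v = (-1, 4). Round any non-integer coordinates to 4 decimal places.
R = [[-√3/2, 1/2], [-1/2, -√3/2]]; R·v = (2.8660, -2.9641)

A counterclockwise rotation by angle θ in ℝ² has matrix R(θ) = [[cos θ, -sin θ], [sin θ, cos θ]].
For θ = 210°: cos θ = -√3/2, sin θ = -1/2.
R(210°) = [[-√3/2, 1/2], [-1/2, -√3/2]].
R·v = [-√3/2·-1 + (1/2)·4, -1/2·-1 + -√3/2·4] = (2.8660, -2.9641).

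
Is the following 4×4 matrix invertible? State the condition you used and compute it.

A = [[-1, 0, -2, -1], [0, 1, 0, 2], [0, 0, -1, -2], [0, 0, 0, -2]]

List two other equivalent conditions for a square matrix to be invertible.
Yes, invertible; det(A) = -2 ≠ 0. Equivalent conditions: rank(A) = 4; Ax = 0 has only the trivial solution; 0 is not an eigenvalue; the columns of A are linearly independent.

To check invertibility, compute det(A).
The given matrix is triangular, so det(A) equals the product of its diagonal entries = -2 ≠ 0.
Since det(A) ≠ 0, A is invertible.
Equivalent conditions for a square matrix A to be invertible:
- rank(A) = 4 (full rank).
- The homogeneous system Ax = 0 has only the trivial solution x = 0.
- 0 is not an eigenvalue of A.
- The columns (equivalently rows) of A are linearly independent.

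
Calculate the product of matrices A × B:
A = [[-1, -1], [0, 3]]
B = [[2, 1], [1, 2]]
[[-3, -3], [3, 6]]

Matrix multiplication:
C[0][0] = -1×2 + -1×1 = -3
C[0][1] = -1×1 + -1×2 = -3
C[1][0] = 0×2 + 3×1 = 3
C[1][1] = 0×1 + 3×2 = 6
Result: [[-3, -3], [3, 6]]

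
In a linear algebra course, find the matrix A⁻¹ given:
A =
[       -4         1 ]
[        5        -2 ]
det(A) = 3
A⁻¹ =
[     -2/3      -1/3 ]
[     -5/3      -4/3 ]

For a 2×2 matrix A = [[a, b], [c, d]] with det(A) ≠ 0, A⁻¹ = (1/det(A)) * [[d, -b], [-c, a]].
det(A) = (-4)*(-2) - (1)*(5) = 8 - 5 = 3.
A⁻¹ = (1/3) * [[-2, -1], [-5, -4]].
Dividing each entry by 3 and reducing:
A⁻¹ =
[     -2/3      -1/3 ]
[     -5/3      -4/3 ]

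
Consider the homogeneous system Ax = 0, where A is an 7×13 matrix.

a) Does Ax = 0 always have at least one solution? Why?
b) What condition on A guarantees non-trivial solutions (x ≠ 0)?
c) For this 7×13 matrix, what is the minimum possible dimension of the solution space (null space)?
a) Yes, x = 0 is always a solution. b) When A has linearly dependent columns (rank < n). c) Minimum nullity = 6.

a) x = 0 satisfies A·0 = 0, so the zero vector is always a solution.
b) Non-trivial solutions exist iff the columns of A are linearly dependent, equivalently rank(A) < n (the number of columns).
c) By rank-nullity, rank(A) + nullity(A) = n = 13. Since A has only 7 rows, rank(A) ≤ 7, so nullity(A) ≥ 13 - 7 = 6.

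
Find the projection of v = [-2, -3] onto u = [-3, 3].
[1/2, -1/2]

The projection of v onto u is proj_u(v) = ((v·u) / (u·u)) · u.
v·u = (-2)*(-3) + (-3)*(3) = -3.
u·u = (-3)*(-3) + (3)*(3) = 18.
coefficient = -3 / 18 = -1/6.
proj_u(v) = -1/6 · [-3, 3] = [1/2, -1/2].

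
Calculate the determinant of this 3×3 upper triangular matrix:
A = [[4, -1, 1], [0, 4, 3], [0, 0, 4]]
64

The determinant of a triangular matrix is the product of its diagonal entries (the off-diagonal entries above the diagonal do not affect it).
det(A) = (4) * (4) * (4) = 64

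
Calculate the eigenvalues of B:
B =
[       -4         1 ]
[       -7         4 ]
λ = -3, 3

Solve det(B - λI) = 0. For a 2×2 matrix the characteristic equation is λ² - (trace)λ + det = 0.
trace(B) = a + d = -4 + 4 = 0.
det(B) = a*d - b*c = (-4)*(4) - (1)*(-7) = -16 + 7 = -9.
Characteristic equation: λ² - (0)λ + (-9) = 0.
Discriminant = (0)² - 4*(-9) = 0 + 36 = 36.
λ = (0 ± √36) / 2 = (0 ± 6) / 2 = -3, 3.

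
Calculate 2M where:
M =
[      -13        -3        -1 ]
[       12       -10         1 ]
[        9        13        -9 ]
2M =
[      -26        -6        -2 ]
[       24       -20         2 ]
[       18        26       -18 ]

Scalar multiplication is elementwise: (2M)[i][j] = 2 * M[i][j].
  (2M)[0][0] = 2 * (-13) = -26
  (2M)[0][1] = 2 * (-3) = -6
  (2M)[0][2] = 2 * (-1) = -2
  (2M)[1][0] = 2 * (12) = 24
  (2M)[1][1] = 2 * (-10) = -20
  (2M)[1][2] = 2 * (1) = 2
  (2M)[2][0] = 2 * (9) = 18
  (2M)[2][1] = 2 * (13) = 26
  (2M)[2][2] = 2 * (-9) = -18
2M =
[      -26        -6        -2 ]
[       24       -20         2 ]
[       18        26       -18 ]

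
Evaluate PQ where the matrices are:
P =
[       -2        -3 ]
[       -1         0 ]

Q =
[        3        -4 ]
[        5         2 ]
PQ =
[      -21         2 ]
[       -3         4 ]

Matrix multiplication: (PQ)[i][j] = sum over k of P[i][k] * Q[k][j].
  (PQ)[0][0] = (-2)*(3) + (-3)*(5) = -21
  (PQ)[0][1] = (-2)*(-4) + (-3)*(2) = 2
  (PQ)[1][0] = (-1)*(3) + (0)*(5) = -3
  (PQ)[1][1] = (-1)*(-4) + (0)*(2) = 4
PQ =
[      -21         2 ]
[       -3         4 ]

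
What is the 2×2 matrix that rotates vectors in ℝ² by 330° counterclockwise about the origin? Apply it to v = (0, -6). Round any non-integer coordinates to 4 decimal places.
R = [[√3/2, 1/2], [-1/2, √3/2]]; R·v = (-3.0000, -5.1962)

A counterclockwise rotation by angle θ in ℝ² has matrix R(θ) = [[cos θ, -sin θ], [sin θ, cos θ]].
For θ = 330°: cos θ = √3/2, sin θ = -1/2.
R(330°) = [[√3/2, 1/2], [-1/2, √3/2]].
R·v = [√3/2·0 + (1/2)·-6, -1/2·0 + √3/2·-6] = (-3.0000, -5.1962).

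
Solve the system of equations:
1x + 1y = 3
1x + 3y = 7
x = 1, y = 2

Use elimination (row reduction):
Equation 1: 1x + 1y = 3.
Equation 2: 1x + 3y = 7.
Multiply Eq1 by 1 and Eq2 by 1: 1x + 1y = 3;  1x + 3y = 7.
Subtract: (2)y = 4, so y = 2.
Back-substitute into Eq1: 1x + 1*(2) = 3, so x = 1.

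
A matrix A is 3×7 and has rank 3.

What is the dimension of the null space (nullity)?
4

The rank-nullity theorem for an m×n matrix states:
rank(A) + nullity(A) = n (the number of columns).
Here n = 7 and rank(A) = 3, so nullity(A) = 7 - 3 = 4.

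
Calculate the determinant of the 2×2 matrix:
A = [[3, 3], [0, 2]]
6

For A = [[a, b], [c, d]], det(A) = a*d - b*c.
det(A) = (3)*(2) - (3)*(0) = 6 - 0 = 6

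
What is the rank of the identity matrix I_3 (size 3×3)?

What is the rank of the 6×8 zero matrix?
rank(I_3) = 3, rank(0) = 0

The identity I_3 has 3 columns that are the standard basis vectors e_1, …, e_3. These are linearly independent, so all 3 columns are pivots and rank(I_3) = 3.
The 6×8 zero matrix has every entry zero, so every row is the zero row and there are no pivots; rank(0) = 0.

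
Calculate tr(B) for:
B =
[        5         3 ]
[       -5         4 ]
tr(B) = 5 + 4 = 9

The trace of a square matrix is the sum of its diagonal entries.
Diagonal entries of B: B[0][0] = 5, B[1][1] = 4.
tr(B) = 5 + 4 = 9.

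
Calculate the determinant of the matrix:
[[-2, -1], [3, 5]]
-7

For a 2×2 matrix [[a, b], [c, d]], det = ad - bc
det = (-2)(5) - (-1)(3) = -10 - -3 = -7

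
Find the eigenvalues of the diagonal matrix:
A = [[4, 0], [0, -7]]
λ₁ = 4, λ₂ = -7

The characteristic polynomial of A is det(A - λI) = (4 - λ)(-7 - λ) = 0.
The roots are λ = 4 and λ = -7, so the eigenvalues are the diagonal entries.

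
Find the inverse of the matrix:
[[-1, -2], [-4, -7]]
[[7, -2], [-4, 1]]

For [[a,b],[c,d]], inverse = (1/det)·[[d,-b],[-c,a]]
det = -1·-7 - -2·-4 = -1
Inverse = (1/-1)·[[-7, 2], [4, -1]]
        = [[7, -2], [-4, 1]]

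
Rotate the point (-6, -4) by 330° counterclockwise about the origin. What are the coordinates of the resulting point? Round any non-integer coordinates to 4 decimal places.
(-7.1962, -0.4641)

Rotation matrix R(θ) = [[cos θ, -sin θ], [sin θ, cos θ]]; for θ = 330°:
R = [[√3/2, 1/2], [-1/2, √3/2]]
Result: R × [-6, -4]ᵀ = [√3/2·-6 + (1/2)·-4, -1/2·-6 + (√3/2)·-4]ᵀ = (-7.1962, -0.4641)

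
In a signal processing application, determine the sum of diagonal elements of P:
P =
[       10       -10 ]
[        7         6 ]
tr(P) = 10 + 6 = 16

The trace of a square matrix is the sum of its diagonal entries.
Diagonal entries of P: P[0][0] = 10, P[1][1] = 6.
tr(P) = 10 + 6 = 16.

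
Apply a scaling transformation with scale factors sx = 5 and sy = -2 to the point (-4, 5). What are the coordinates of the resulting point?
(-20, -10)

Scaling matrix:
[[5, 0], [0, -2]]
Result: (-4 × 5, 5 × -2) = (-20, -10)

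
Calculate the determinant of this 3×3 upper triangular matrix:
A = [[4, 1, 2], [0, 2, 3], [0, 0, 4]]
32

The determinant of a triangular matrix is the product of its diagonal entries (the off-diagonal entries above the diagonal do not affect it).
det(A) = (4) * (2) * (4) = 32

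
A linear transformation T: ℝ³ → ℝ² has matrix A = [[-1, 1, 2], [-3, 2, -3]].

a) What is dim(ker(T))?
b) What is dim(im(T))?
dim(ker) = 1, dim(im) = 2

The two rows are not scalar multiples of one another (no single k satisfies row 2 = k × row 1), so they are linearly independent.
Thus rank(A) = 2.
dim(im(T)) = rank(A) = 2.
By the rank-nullity theorem applied to T: ℝ³ → ℝ², rank(A) + nullity(A) = 3 (the domain dimension), so dim(ker(T)) = 3 - 2 = 1.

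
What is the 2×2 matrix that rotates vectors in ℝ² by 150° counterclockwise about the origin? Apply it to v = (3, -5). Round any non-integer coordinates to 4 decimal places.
R = [[-√3/2, -1/2], [1/2, -√3/2]]; R·v = (-0.0981, 5.8301)

A counterclockwise rotation by angle θ in ℝ² has matrix R(θ) = [[cos θ, -sin θ], [sin θ, cos θ]].
For θ = 150°: cos θ = -√3/2, sin θ = 1/2.
R(150°) = [[-√3/2, -1/2], [1/2, -√3/2]].
R·v = [-√3/2·3 + (-1/2)·-5, 1/2·3 + -√3/2·-5] = (-0.0981, 5.8301).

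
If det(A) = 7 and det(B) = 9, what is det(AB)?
63

Use the multiplicative property of determinants: det(AB) = det(A)*det(B).
det(AB) = (7)*(9) = 63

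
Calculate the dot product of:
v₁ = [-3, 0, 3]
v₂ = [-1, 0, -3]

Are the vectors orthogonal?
-6, No

The dot product is the sum of products of corresponding components.
v₁·v₂ = (-3)*(-1) + (0)*(0) + (3)*(-3) = 3 + 0 - 9 = -6.
Two vectors are orthogonal iff their dot product is 0; here the dot product is -6, so the vectors are not orthogonal.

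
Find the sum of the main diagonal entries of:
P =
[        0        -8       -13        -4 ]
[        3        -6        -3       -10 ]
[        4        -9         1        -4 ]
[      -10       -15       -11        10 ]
tr(P) = 0 - 6 + 1 + 10 = 5

The trace of a square matrix is the sum of its diagonal entries.
Diagonal entries of P: P[0][0] = 0, P[1][1] = -6, P[2][2] = 1, P[3][3] = 10.
tr(P) = 0 - 6 + 1 + 10 = 5.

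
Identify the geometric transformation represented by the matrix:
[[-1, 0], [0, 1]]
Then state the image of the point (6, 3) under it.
reflection across the y-axis; image of (6, 3) is (-6, 3)

This is a symmetric orthogonal matrix with determinant -1, which characterizes a reflection in ℝ².
The matrix [[-1, 0], [0, 1]] represents: reflection across the y-axis.
Applying it to (6, 3): [-1·6 + 0·3, 0·6 + 1·3] = (-6, 3).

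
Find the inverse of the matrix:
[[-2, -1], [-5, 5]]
[[-1/3, -1/15], [-1/3, 2/15]]

For [[a,b],[c,d]], inverse = (1/det)·[[d,-b],[-c,a]]
det = -2·5 - -1·-5 = -15
Inverse = (1/-15)·[[5, 1], [5, -2]]
        = [[-1/3, -1/15], [-1/3, 2/15]]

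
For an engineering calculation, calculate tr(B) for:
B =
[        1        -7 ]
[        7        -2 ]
tr(B) = 1 - 2 = -1

The trace of a square matrix is the sum of its diagonal entries.
Diagonal entries of B: B[0][0] = 1, B[1][1] = -2.
tr(B) = 1 - 2 = -1.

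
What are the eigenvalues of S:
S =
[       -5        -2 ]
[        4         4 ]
λ = -4, 3

Solve det(S - λI) = 0. For a 2×2 matrix the characteristic equation is λ² - (trace)λ + det = 0.
trace(S) = a + d = -5 + 4 = -1.
det(S) = a*d - b*c = (-5)*(4) - (-2)*(4) = -20 + 8 = -12.
Characteristic equation: λ² - (-1)λ + (-12) = 0.
Discriminant = (-1)² - 4*(-12) = 1 + 48 = 49.
λ = (-1 ± √49) / 2 = (-1 ± 7) / 2 = -4, 3.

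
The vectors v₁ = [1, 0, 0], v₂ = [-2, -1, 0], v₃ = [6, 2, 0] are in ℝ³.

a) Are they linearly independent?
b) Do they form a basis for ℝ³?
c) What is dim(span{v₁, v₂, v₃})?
Not independent, not a basis, dim(span) = 2

Check whether v₃ can be written as a linear combination of v₁ and v₂.
v₃ = (2)·v₁ + (-2)·v₂ = [6, 2, 0], so the three vectors are linearly dependent.
Thus they do not form a basis for ℝ³, and dim(span{v₁, v₂, v₃}) = 2 (spanned by v₁ and v₂).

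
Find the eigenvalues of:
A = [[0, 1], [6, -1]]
λ = -3, 2

Solve det(A - λI) = 0. For a 2×2 matrix this is λ² - (trace)λ + det = 0.
trace(A) = 0 - 1 = -1.
det(A) = (0)*(-1) - (1)*(6) = 0 - 6 = -6.
Characteristic equation: λ² - (-1)λ + (-6) = 0.
Discriminant: (-1)² - 4*(-6) = 1 + 24 = 25.
Roots: λ = (-1 ± √25) / 2 = -3, 2.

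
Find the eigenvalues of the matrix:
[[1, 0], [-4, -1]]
λ = -1 and λ = 1

Characteristic equation: det(A - λI) = 0
λ² - (trace)λ + (det) = 0
λ² - (0)λ + (-1) = 0
λ² - 0λ - 1 = 0
Solving: λ = -1, 1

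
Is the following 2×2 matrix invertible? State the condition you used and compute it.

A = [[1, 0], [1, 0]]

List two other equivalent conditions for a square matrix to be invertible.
No, not invertible; det(A) = 0 (two rows are equal, so the rows are linearly dependent). Equivalent conditions (failing for this A): rank(A) < 2; Ax = 0 has non-trivial solutions; 0 is an eigenvalue; the columns are linearly dependent.

To check invertibility, compute det(A).
In this matrix, row 0 and the last row are identical, so one row is a scalar multiple of another and the rows are linearly dependent.
A matrix with linearly dependent rows has det = 0 and is not invertible.
Equivalent failed conditions:
- rank(A) < 2.
- Ax = 0 has non-trivial solutions.
- 0 is an eigenvalue.
- The columns are linearly dependent.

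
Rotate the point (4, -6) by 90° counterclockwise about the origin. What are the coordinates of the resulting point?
(6, 4)

Rotation matrix R(θ) = [[cos θ, -sin θ], [sin θ, cos θ]]; for θ = 90°:
R = [[0, -1], [1, 0]]
Result: R × [4, -6]ᵀ = [0·4 + (-1)·-6, 1·4 + (0)·-6]ᵀ = (6, 4)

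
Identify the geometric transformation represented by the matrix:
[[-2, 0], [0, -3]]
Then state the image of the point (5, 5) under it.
non-uniform scaling by (-2, -3); image of (5, 5) is (-10, -15)

This is diagonal with distinct entries, so it scales the x-axis by -2 and the y-axis by -3.
The matrix [[-2, 0], [0, -3]] represents: non-uniform scaling by (-2, -3).
Applying it to (5, 5): [-2·5 + 0·5, 0·5 + -3·5] = (-10, -15).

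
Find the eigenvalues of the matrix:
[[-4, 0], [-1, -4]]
λ = -4 and λ = -4

Characteristic equation: det(A - λI) = 0
λ² - (trace)λ + (det) = 0
λ² - (-8)λ + (16) = 0
λ² + 8λ + 16 = 0
Solving: λ = -4, -4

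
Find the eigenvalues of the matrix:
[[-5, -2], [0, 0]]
λ = -5 and λ = 0

Characteristic equation: det(A - λI) = 0
λ² - (trace)λ + (det) = 0
λ² - (-5)λ + (0) = 0
λ² + 5λ + 0 = 0
Solving: λ = -5, 0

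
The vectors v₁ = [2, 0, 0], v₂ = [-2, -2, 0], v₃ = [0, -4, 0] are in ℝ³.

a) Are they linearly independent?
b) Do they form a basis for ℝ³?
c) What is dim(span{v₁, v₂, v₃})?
Not independent, not a basis, dim(span) = 2

Check whether v₃ can be written as a linear combination of v₁ and v₂.
v₃ = (2)·v₁ + (2)·v₂ = [0, -4, 0], so the three vectors are linearly dependent.
Thus they do not form a basis for ℝ³, and dim(span{v₁, v₂, v₃}) = 2 (spanned by v₁ and v₂).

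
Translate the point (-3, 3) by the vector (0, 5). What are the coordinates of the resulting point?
(-3, 8)

Translation by (0, 5):
x' = -3 + 0 = -3
y' = 3 + 5 = 8
Homogeneous matrix: [[1, 0, 0], [0, 1, 5], [0, 0, 1]]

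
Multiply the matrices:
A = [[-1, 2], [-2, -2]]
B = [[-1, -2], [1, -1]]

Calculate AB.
[[3, 0], [0, 6]]

Each entry (i,j) of AB = sum over k of A[i][k]*B[k][j].
(AB)[0][0] = (-1)*(-1) + (2)*(1) = 3
(AB)[0][1] = (-1)*(-2) + (2)*(-1) = 0
(AB)[1][0] = (-2)*(-1) + (-2)*(1) = 0
(AB)[1][1] = (-2)*(-2) + (-2)*(-1) = 6
AB = [[3, 0], [0, 6]]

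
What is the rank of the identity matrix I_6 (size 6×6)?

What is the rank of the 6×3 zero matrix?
rank(I_6) = 6, rank(0) = 0

The identity I_6 has 6 columns that are the standard basis vectors e_1, …, e_6. These are linearly independent, so all 6 columns are pivots and rank(I_6) = 6.
The 6×3 zero matrix has every entry zero, so every row is the zero row and there are no pivots; rank(0) = 0.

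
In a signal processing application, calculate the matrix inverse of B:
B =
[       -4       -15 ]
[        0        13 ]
det(B) = -52
B⁻¹ =
[     -1/4    -15/52 ]
[        0      1/13 ]

For a 2×2 matrix B = [[a, b], [c, d]] with det(B) ≠ 0, B⁻¹ = (1/det(B)) * [[d, -b], [-c, a]].
det(B) = (-4)*(13) - (-15)*(0) = -52 - 0 = -52.
B⁻¹ = (1/-52) * [[13, 15], [0, -4]].
Dividing each entry by -52 and reducing:
B⁻¹ =
[     -1/4    -15/52 ]
[        0      1/13 ]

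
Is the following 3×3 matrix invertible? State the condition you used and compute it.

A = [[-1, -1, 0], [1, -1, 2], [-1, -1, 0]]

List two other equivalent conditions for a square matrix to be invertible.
No, not invertible; det(A) = 0 (two rows are equal, so the rows are linearly dependent). Equivalent conditions (failing for this A): rank(A) < 3; Ax = 0 has non-trivial solutions; 0 is an eigenvalue; the columns are linearly dependent.

To check invertibility, compute det(A).
In this matrix, row 0 and the last row are identical, so one row is a scalar multiple of another and the rows are linearly dependent.
A matrix with linearly dependent rows has det = 0 and is not invertible.
Equivalent failed conditions:
- rank(A) < 3.
- Ax = 0 has non-trivial solutions.
- 0 is an eigenvalue.
- The columns are linearly dependent.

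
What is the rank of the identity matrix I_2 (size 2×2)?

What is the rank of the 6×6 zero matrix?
rank(I_2) = 2, rank(0) = 0

The identity I_2 has 2 columns that are the standard basis vectors e_1, …, e_2. These are linearly independent, so all 2 columns are pivots and rank(I_2) = 2.
The 6×6 zero matrix has every entry zero, so every row is the zero row and there are no pivots; rank(0) = 0.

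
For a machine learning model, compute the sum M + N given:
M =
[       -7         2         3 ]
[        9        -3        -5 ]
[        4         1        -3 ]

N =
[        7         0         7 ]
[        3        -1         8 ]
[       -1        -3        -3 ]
M + N =
[        0         2        10 ]
[       12        -4         3 ]
[        3        -2        -6 ]

Matrix addition is elementwise: (M+N)[i][j] = M[i][j] + N[i][j].
  (M+N)[0][0] = (-7) + (7) = 0
  (M+N)[0][1] = (2) + (0) = 2
  (M+N)[0][2] = (3) + (7) = 10
  (M+N)[1][0] = (9) + (3) = 12
  (M+N)[1][1] = (-3) + (-1) = -4
  (M+N)[1][2] = (-5) + (8) = 3
  (M+N)[2][0] = (4) + (-1) = 3
  (M+N)[2][1] = (1) + (-3) = -2
  (M+N)[2][2] = (-3) + (-3) = -6
M + N =
[        0         2        10 ]
[       12        -4         3 ]
[        3        -2        -6 ]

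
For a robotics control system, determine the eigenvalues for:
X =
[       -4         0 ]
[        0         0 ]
λ = -4, 0

Solve det(X - λI) = 0. For a 2×2 matrix the characteristic equation is λ² - (trace)λ + det = 0.
trace(X) = a + d = -4 + 0 = -4.
det(X) = a*d - b*c = (-4)*(0) - (0)*(0) = 0 - 0 = 0.
Characteristic equation: λ² - (-4)λ + (0) = 0.
Discriminant = (-4)² - 4*(0) = 16 - 0 = 16.
λ = (-4 ± √16) / 2 = (-4 ± 4) / 2 = -4, 0.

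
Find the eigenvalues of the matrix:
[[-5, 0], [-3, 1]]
λ = -5 and λ = 1

Characteristic equation: det(A - λI) = 0
λ² - (trace)λ + (det) = 0
λ² - (-4)λ + (-5) = 0
λ² + 4λ - 5 = 0
Solving: λ = -5, 1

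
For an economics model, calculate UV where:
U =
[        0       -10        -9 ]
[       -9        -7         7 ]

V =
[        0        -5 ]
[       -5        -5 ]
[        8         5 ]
UV =
[      -22         5 ]
[       91       115 ]

Matrix multiplication: (UV)[i][j] = sum over k of U[i][k] * V[k][j].
  (UV)[0][0] = (0)*(0) + (-10)*(-5) + (-9)*(8) = -22
  (UV)[0][1] = (0)*(-5) + (-10)*(-5) + (-9)*(5) = 5
  (UV)[1][0] = (-9)*(0) + (-7)*(-5) + (7)*(8) = 91
  (UV)[1][1] = (-9)*(-5) + (-7)*(-5) + (7)*(5) = 115
UV =
[      -22         5 ]
[       91       115 ]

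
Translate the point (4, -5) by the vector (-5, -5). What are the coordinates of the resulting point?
(-1, -10)

Translation by (-5, -5):
x' = 4 + -5 = -1
y' = -5 + -5 = -10
Homogeneous matrix: [[1, 0, -5], [0, 1, -5], [0, 0, 1]]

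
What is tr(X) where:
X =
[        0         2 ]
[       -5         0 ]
tr(X) = 0 + 0 = 0

The trace of a square matrix is the sum of its diagonal entries.
Diagonal entries of X: X[0][0] = 0, X[1][1] = 0.
tr(X) = 0 + 0 = 0.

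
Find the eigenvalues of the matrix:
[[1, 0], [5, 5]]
λ = 1 and λ = 5

Characteristic equation: det(A - λI) = 0
λ² - (trace)λ + (det) = 0
λ² - (6)λ + (5) = 0
λ² - 6λ + 5 = 0
Solving: λ = 1, 5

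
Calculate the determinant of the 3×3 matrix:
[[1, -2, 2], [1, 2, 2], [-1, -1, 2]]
16

Expansion along first row:
det = 1·det([[2,2],[-1,2]]) - -2·det([[1,2],[-1,2]]) + 2·det([[1,2],[-1,-1]])
    = 1·(2·2 - 2·-1) - -2·(1·2 - 2·-1) + 2·(1·-1 - 2·-1)
    = 1·6 - -2·4 + 2·1
    = 6 + 8 + 2 = 16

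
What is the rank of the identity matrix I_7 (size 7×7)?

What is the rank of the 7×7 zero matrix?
rank(I_7) = 7, rank(0) = 0

The identity I_7 has 7 columns that are the standard basis vectors e_1, …, e_7. These are linearly independent, so all 7 columns are pivots and rank(I_7) = 7.
The 7×7 zero matrix has every entry zero, so every row is the zero row and there are no pivots; rank(0) = 0.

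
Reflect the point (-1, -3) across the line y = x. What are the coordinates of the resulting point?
(-3, -1)

Reflection across line y = x: (-1, -3) → (-3, -1)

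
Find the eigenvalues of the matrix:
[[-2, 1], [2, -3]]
λ = -4 and λ = -1

Characteristic equation: det(A - λI) = 0
λ² - (trace)λ + (det) = 0
λ² - (-5)λ + (4) = 0
λ² + 5λ + 4 = 0
Solving: λ = -4, -1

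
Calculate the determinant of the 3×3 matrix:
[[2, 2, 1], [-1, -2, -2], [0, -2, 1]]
-8

Expansion along first row:
det = 2·det([[-2,-2],[-2,1]]) - 2·det([[-1,-2],[0,1]]) + 1·det([[-1,-2],[0,-2]])
    = 2·(-2·1 - -2·-2) - 2·(-1·1 - -2·0) + 1·(-1·-2 - -2·0)
    = 2·-6 - 2·-1 + 1·2
    = -12 + 2 + 2 = -8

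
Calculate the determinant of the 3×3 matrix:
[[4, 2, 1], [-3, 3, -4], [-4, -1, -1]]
13

Expansion along first row:
det = 4·det([[3,-4],[-1,-1]]) - 2·det([[-3,-4],[-4,-1]]) + 1·det([[-3,3],[-4,-1]])
    = 4·(3·-1 - -4·-1) - 2·(-3·-1 - -4·-4) + 1·(-3·-1 - 3·-4)
    = 4·-7 - 2·-13 + 1·15
    = -28 + 26 + 15 = 13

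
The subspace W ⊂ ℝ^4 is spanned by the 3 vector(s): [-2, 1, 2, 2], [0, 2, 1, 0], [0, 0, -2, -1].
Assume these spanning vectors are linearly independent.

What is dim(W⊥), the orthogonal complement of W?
dim(W⊥) = 1

For any subspace W of ℝ^n, dim(W) + dim(W⊥) = n (the whole-space dimension).
Here the given 3 vectors are linearly independent, so dim(W) = 3.
Thus dim(W⊥) = n - dim(W) = 4 - 3 = 1.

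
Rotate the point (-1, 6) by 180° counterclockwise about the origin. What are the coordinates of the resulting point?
(1, -6)

Rotation matrix R(θ) = [[cos θ, -sin θ], [sin θ, cos θ]]; for θ = 180°:
R = [[-1, 0], [0, -1]]
Result: R × [-1, 6]ᵀ = [-1·-1 + (0)·6, 0·-1 + (-1)·6]ᵀ = (1, -6)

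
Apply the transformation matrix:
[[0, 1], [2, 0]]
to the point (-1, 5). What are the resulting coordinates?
(5, -2)

Matrix multiplication:
[[0, 1], [2, 0]] × [-1, 5]ᵀ
= [0×-1 + 1×5, 2×-1 + 0×5]ᵀ
= [5.0000, -2.0000]ᵀ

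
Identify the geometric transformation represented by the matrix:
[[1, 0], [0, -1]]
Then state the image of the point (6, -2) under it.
reflection across the x-axis; image of (6, -2) is (6, 2)

This is a symmetric orthogonal matrix with determinant -1, which characterizes a reflection in ℝ².
The matrix [[1, 0], [0, -1]] represents: reflection across the x-axis.
Applying it to (6, -2): [1·6 + 0·-2, 0·6 + -1·-2] = (6, 2).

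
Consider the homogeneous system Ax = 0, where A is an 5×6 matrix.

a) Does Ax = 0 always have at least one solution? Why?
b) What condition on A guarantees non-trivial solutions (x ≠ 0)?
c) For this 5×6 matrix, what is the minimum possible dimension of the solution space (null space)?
a) Yes, x = 0 is always a solution. b) When A has linearly dependent columns (rank < n). c) Minimum nullity = 1.

a) x = 0 satisfies A·0 = 0, so the zero vector is always a solution.
b) Non-trivial solutions exist iff the columns of A are linearly dependent, equivalently rank(A) < n (the number of columns).
c) By rank-nullity, rank(A) + nullity(A) = n = 6. Since A has only 5 rows, rank(A) ≤ 5, so nullity(A) ≥ 6 - 5 = 1.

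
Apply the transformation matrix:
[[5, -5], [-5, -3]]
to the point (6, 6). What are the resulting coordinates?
(0, -48)

Matrix multiplication:
[[5, -5], [-5, -3]] × [6, 6]ᵀ
= [5×6 + -5×6, -5×6 + -3×6]ᵀ
= [0.0000, -48.0000]ᵀ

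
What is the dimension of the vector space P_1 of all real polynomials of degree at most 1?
Dimension = 2

A polynomial of degree at most 1 can be written as a₀ + a₁x, with 2 free coefficients a₀, a₁.
The set {1, x} is a basis: it spans P_1 (every such polynomial is a linear combination of these) and is linearly independent (a polynomial is zero iff all its coefficients are zero).
Therefore dim(P_1) = 1 + 1 = 2.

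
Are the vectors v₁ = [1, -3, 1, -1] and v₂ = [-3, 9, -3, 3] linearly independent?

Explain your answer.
No, linearly dependent (v₂ = -3·v₁)

Check whether there is a scalar k with v₂ = k·v₁.
Comparing components, k = -3 satisfies -3·[1, -3, 1, -1] = [-3, 9, -3, 3].
Since v₂ is a scalar multiple of v₁, the two vectors are linearly dependent.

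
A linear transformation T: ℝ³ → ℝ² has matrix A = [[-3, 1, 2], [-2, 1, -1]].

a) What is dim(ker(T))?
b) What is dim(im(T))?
dim(ker) = 1, dim(im) = 2

The two rows are not scalar multiples of one another (no single k satisfies row 2 = k × row 1), so they are linearly independent.
Thus rank(A) = 2.
dim(im(T)) = rank(A) = 2.
By the rank-nullity theorem applied to T: ℝ³ → ℝ², rank(A) + nullity(A) = 3 (the domain dimension), so dim(ker(T)) = 3 - 2 = 1.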